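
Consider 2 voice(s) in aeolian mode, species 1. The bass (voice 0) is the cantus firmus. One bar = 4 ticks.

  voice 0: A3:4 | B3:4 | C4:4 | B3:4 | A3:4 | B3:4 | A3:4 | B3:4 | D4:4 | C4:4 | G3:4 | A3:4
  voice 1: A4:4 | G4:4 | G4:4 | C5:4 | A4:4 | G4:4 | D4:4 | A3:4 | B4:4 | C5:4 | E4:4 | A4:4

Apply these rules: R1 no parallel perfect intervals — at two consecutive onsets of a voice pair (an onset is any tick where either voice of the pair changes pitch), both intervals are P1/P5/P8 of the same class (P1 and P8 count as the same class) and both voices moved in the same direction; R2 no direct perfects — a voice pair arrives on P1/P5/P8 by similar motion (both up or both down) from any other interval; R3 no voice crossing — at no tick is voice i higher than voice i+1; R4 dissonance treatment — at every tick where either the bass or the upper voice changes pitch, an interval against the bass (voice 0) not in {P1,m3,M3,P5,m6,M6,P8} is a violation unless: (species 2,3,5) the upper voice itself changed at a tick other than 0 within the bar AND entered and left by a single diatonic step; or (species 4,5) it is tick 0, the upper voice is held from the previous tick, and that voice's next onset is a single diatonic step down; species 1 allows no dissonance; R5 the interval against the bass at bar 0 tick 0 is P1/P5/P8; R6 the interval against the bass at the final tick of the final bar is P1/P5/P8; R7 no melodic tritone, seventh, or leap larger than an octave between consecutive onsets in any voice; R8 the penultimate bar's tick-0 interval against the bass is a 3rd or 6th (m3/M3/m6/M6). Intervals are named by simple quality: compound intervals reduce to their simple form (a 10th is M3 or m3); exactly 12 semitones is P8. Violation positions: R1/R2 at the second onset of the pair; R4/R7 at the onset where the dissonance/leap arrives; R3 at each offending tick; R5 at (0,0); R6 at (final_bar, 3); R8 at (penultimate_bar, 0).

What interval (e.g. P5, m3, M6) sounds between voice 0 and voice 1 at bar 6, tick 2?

P4

voice 0=A3 voice 1=D4 -> P4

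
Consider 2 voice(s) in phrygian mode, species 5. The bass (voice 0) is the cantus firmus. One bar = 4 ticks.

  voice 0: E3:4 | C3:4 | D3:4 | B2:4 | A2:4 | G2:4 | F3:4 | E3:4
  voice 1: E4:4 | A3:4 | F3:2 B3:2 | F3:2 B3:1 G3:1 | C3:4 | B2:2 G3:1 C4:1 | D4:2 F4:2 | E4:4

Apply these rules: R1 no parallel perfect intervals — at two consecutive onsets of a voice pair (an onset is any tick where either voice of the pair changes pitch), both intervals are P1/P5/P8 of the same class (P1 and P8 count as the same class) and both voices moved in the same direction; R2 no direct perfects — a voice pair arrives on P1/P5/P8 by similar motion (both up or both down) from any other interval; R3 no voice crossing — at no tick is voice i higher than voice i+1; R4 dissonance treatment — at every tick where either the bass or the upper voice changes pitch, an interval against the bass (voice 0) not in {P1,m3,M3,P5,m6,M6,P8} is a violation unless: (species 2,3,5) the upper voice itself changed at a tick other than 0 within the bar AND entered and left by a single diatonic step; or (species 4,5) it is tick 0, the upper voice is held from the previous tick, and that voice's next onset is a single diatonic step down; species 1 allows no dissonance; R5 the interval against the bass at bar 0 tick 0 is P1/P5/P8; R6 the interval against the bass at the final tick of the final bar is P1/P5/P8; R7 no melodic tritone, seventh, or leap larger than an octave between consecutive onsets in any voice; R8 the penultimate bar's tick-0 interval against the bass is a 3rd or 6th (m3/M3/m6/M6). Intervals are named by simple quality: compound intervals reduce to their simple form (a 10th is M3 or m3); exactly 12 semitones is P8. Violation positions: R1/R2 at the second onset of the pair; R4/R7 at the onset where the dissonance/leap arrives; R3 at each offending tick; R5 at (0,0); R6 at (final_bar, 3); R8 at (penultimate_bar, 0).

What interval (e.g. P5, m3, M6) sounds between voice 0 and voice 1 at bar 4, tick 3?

voice 0=A2 voice 1=C3 -> m3

m3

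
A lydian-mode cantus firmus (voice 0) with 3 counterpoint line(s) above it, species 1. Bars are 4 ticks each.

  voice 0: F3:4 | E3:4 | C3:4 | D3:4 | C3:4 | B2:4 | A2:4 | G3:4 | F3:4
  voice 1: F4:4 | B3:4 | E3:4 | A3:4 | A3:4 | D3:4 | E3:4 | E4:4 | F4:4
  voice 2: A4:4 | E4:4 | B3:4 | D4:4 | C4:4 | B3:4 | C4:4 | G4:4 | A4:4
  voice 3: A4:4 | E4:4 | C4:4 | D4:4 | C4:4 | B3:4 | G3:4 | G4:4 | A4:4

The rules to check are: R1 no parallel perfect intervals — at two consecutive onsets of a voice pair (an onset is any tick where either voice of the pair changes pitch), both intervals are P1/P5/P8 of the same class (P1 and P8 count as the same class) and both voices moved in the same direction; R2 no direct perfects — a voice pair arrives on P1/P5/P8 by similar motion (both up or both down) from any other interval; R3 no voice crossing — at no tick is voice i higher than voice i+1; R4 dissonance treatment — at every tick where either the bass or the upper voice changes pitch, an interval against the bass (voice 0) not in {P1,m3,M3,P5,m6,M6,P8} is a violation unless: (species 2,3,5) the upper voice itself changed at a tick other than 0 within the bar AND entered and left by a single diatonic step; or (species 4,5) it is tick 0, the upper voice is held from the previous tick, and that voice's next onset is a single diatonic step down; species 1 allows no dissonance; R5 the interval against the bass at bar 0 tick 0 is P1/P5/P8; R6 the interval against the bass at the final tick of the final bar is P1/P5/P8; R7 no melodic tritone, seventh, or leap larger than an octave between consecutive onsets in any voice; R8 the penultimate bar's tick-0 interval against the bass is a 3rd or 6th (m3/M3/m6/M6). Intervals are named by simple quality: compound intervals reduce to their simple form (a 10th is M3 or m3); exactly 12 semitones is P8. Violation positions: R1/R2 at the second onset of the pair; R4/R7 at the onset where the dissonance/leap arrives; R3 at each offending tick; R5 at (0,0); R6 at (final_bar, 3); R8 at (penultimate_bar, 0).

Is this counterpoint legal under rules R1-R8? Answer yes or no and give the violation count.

bar 0: v0=F3 v1=F4 v2=A4 v3=A4 (M3)
bar 1: v0=E3 v1=B3 v2=E4 v3=E4 (P8)
bar 2: v0=C3 v1=E3 v2=B3 v3=C4 (P8)
bar 3: v0=D3 v1=A3 v2=D4 v3=D4 (P8)
bar 4: v0=C3 v1=A3 v2=C4 v3=C4 (P8)
bar 5: v0=B2 v1=D3 v2=B3 v3=B3 (P8)
bar 6: v0=A2 v1=E3 v2=C4 v3=G3 (m7)
bar 7: v0=G3 v1=E4 v2=G4 v3=G4 (P8)
bar 8: v0=F3 v1=F4 v2=A4 v3=A4 (M3)
  R5 @ bar0.0: opens on M3
  R5 @ bar0.0: opens on M3
  R1 @ bar1.0: A4/A4 P1 -> E4/E4 P1 similar
  R2 @ bar1.0: F3/F4 P8 -> E3/B3 P5 similar
  R2 @ bar1.0: F3/A4 M3 -> E3/E4 P8 similar
  R2 @ bar1.0: F3/A4 M3 -> E3/E4 P8 similar
  R7 @ bar1.0: F4->B3 leap 6st
  R1 @ bar2.0: E3/E4 P8 -> C3/C4 P8 similar
  R2 @ bar2.0: B3/E4 P4 -> E3/B3 P5 similar
  R4 @ bar2.0: C3/B3 M7 untreated
  R1 @ bar3.0: C3/C4 P8 -> D3/D4 P8 similar
  R2 @ bar3.0: C3/E3 M3 -> D3/A3 P5 similar
  R2 @ bar3.0: C3/B3 M7 -> D3/D4 P8 similar
  R2 @ bar3.0: B3/C4 m2 -> D4/D4 P1 similar
  R1 @ bar4.0: D3/D4 P8 -> C3/C4 P8 similar
  R1 @ bar4.0: D3/D4 P8 -> C3/C4 P8 similar
  R1 @ bar4.0: D4/D4 P1 -> C4/C4 P1 similar
  R1 @ bar5.0: C3/C4 P8 -> B2/B3 P8 similar
  R1 @ bar5.0: C3/C4 P8 -> B2/B3 P8 similar
  R1 @ bar5.0: C4/C4 P1 -> B3/B3 P1 similar
  R3 @ bar6.0: C4 above G3
  R4 @ bar6.0: A2/G3 m7 untreated
  R3 @ bar6.1: C4 above G3
  R3 @ bar6.2: C4 above G3
  R3 @ bar6.3: C4 above G3
  R2 @ bar7.0: A2/C4 m3 -> G3/G4 P8 similar
  R2 @ bar7.0: A2/G3 m7 -> G3/G4 P8 similar
  R2 @ bar7.0: C4/G3 P4 -> G4/G4 P1 similar
  R7 @ bar7.0: A2->G3 leap 10st
  R8 @ bar7.0: penult P8 not 3rd/6th
  R8 @ bar7.0: penult P8 not 3rd/6th
  R1 @ bar8.0: G4/G4 P1 -> A4/A4 P1 similar
  R6 @ bar8.3: closes on M3
  R6 @ bar8.3: closes on M3

No (34 violations)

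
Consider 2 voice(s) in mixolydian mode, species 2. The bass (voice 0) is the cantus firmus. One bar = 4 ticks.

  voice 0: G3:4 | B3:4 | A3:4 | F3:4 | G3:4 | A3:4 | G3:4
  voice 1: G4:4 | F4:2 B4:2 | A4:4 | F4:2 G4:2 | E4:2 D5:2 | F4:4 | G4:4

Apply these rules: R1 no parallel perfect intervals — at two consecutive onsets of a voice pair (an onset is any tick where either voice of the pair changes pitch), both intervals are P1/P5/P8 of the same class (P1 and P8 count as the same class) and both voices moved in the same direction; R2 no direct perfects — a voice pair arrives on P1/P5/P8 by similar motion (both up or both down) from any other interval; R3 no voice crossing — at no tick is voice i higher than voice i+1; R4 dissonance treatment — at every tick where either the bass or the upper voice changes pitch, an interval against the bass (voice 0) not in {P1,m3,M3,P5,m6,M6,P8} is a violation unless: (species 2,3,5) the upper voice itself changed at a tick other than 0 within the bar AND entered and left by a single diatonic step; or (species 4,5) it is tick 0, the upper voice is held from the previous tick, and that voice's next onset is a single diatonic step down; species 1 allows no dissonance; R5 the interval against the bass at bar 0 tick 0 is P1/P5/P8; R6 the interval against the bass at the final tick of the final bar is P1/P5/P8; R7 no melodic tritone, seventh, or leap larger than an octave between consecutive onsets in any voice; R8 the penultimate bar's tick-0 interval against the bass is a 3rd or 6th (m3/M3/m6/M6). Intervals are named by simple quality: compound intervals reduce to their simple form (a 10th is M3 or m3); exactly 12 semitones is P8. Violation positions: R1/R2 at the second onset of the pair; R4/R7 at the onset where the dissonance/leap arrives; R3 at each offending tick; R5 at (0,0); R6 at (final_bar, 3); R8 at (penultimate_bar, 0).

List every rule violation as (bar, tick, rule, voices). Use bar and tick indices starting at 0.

bar 0: v0=G3 v1=G4 downbeat P8
bar 1: v0=B3 v1=F4 downbeat TT
bar 2: v0=A3 v1=A4 downbeat P8
bar 3: v0=F3 v1=F4 downbeat P8
bar 4: v0=G3 v1=E4 downbeat M6
bar 5: v0=A3 v1=F4 downbeat m6
bar 6: v0=G3 v1=G4 downbeat P8
  -> R4 @ bar 1 tick 0 v(0, 1): B3/F4 TT untreated
  -> R7 @ bar 1 tick 2 v(1,): F4->B4 leap 6st
  -> R1 @ bar 2 tick 0 v(0, 1): B3/B4 P8 -> A3/A4 P8 similar
  -> R1 @ bar 3 tick 0 v(0, 1): A3/A4 P8 -> F3/F4 P8 similar
  -> R4 @ bar 3 tick 2 v(0, 1): F3/G4 M2 untreated
  -> R7 @ bar 4 tick 2 v(1,): E4->D5 leap 10st

(1, 0, R4, (0, 1))
(1, 2, R7, (1,))
(2, 0, R1, (0, 1))
(3, 0, R1, (0, 1))
(3, 2, R4, (0, 1))
(4, 2, R7, (1,))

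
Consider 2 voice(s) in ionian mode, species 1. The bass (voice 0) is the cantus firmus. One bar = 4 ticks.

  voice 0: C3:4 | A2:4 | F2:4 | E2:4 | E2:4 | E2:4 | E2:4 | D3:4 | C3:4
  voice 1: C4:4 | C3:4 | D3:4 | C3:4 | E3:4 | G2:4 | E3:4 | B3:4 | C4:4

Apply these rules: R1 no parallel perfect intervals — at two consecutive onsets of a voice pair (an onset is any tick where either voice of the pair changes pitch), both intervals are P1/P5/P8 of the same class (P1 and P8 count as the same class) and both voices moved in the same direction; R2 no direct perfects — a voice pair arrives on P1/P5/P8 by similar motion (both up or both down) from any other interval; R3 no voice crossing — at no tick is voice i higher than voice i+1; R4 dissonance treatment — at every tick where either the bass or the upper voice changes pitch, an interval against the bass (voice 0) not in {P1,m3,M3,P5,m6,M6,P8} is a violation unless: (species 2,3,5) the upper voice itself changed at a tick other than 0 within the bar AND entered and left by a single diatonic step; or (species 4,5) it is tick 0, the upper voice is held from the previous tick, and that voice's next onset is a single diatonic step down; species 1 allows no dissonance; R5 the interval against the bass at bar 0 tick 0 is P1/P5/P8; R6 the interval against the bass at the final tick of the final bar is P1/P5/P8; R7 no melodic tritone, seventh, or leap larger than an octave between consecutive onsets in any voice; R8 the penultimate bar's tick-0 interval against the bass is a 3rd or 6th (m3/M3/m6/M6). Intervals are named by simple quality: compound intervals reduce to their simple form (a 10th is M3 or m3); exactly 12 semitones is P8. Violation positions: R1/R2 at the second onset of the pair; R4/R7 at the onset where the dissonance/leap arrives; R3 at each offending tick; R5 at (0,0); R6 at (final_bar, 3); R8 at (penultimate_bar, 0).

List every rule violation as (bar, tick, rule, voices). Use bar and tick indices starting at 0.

(7, 0, R7, (0,))

bar 0: v0=C3 v1=C4 downbeat P8
bar 1: v0=A2 v1=C3 downbeat m3
bar 2: v0=F2 v1=D3 downbeat M6
bar 3: v0=E2 v1=C3 downbeat m6
bar 4: v0=E2 v1=E3 downbeat P8
bar 5: v0=E2 v1=G2 downbeat m3
bar 6: v0=E2 v1=E3 downbeat P8
bar 7: v0=D3 v1=B3 downbeat M6
bar 8: v0=C3 v1=C4 downbeat P8
  -> R7 @ bar 7 tick 0 v(0,): E2->D3 leap 10st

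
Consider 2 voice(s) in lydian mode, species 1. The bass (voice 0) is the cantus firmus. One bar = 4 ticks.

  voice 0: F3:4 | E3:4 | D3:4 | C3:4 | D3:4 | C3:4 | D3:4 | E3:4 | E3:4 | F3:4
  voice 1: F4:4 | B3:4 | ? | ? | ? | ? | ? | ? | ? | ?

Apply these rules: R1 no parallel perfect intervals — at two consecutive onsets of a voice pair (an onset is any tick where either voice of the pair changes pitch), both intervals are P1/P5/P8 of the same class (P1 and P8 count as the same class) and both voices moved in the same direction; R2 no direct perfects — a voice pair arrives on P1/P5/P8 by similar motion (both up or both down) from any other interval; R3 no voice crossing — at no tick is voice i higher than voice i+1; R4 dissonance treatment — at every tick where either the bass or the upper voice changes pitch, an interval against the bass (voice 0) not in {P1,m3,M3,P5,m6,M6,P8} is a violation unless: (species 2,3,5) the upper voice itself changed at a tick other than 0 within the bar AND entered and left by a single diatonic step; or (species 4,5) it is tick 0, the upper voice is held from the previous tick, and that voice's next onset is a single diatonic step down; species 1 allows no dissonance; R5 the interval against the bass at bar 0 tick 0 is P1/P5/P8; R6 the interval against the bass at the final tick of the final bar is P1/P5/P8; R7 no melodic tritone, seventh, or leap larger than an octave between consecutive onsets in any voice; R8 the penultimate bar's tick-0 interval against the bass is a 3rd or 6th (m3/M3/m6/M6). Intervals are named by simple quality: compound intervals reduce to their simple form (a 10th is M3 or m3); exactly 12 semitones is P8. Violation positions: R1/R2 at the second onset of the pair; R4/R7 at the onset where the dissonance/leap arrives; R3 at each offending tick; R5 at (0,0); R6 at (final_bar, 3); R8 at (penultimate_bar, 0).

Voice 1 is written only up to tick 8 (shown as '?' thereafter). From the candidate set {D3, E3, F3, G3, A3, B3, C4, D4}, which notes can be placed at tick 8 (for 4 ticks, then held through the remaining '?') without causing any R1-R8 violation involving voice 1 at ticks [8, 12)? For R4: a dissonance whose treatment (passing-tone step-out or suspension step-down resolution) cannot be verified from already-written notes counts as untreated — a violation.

{B3, D4}

D3: violates R2
E3: violates R4
F3: violates R7
G3: violates R4
A3: violates R1
B3: legal
C4: violates R4
D4: legal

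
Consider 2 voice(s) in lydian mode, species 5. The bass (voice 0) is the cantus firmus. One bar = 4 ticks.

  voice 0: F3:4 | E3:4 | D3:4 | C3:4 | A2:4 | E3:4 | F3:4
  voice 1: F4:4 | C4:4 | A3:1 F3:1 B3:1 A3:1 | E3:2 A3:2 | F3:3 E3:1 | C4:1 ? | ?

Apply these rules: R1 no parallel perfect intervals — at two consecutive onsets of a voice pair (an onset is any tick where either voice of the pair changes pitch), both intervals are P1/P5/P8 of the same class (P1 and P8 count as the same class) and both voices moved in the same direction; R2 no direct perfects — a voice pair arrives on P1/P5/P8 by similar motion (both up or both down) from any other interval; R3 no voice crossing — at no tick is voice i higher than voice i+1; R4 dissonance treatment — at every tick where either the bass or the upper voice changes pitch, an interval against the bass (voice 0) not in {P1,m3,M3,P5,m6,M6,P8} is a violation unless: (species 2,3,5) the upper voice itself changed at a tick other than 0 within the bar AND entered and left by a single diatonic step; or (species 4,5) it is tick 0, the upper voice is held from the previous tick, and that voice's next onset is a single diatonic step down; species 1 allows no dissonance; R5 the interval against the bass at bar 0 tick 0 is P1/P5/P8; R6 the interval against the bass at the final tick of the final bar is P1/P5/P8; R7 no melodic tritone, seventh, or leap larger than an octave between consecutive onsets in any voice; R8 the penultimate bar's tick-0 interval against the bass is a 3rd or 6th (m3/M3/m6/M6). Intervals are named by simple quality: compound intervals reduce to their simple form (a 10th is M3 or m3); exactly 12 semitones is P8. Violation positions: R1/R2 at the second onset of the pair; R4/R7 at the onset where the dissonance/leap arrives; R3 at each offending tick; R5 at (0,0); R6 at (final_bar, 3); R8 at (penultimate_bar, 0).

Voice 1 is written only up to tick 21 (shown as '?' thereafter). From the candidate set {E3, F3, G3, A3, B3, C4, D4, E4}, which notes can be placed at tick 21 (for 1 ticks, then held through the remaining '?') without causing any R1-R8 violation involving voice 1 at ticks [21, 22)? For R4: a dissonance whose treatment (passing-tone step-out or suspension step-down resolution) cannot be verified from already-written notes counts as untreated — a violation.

E3: legal
F3: violates R4
G3: legal
A3: violates R4
B3: legal
C4: legal
D4: violates R4
E4: legal

{B3, C4, E3, E4, G3}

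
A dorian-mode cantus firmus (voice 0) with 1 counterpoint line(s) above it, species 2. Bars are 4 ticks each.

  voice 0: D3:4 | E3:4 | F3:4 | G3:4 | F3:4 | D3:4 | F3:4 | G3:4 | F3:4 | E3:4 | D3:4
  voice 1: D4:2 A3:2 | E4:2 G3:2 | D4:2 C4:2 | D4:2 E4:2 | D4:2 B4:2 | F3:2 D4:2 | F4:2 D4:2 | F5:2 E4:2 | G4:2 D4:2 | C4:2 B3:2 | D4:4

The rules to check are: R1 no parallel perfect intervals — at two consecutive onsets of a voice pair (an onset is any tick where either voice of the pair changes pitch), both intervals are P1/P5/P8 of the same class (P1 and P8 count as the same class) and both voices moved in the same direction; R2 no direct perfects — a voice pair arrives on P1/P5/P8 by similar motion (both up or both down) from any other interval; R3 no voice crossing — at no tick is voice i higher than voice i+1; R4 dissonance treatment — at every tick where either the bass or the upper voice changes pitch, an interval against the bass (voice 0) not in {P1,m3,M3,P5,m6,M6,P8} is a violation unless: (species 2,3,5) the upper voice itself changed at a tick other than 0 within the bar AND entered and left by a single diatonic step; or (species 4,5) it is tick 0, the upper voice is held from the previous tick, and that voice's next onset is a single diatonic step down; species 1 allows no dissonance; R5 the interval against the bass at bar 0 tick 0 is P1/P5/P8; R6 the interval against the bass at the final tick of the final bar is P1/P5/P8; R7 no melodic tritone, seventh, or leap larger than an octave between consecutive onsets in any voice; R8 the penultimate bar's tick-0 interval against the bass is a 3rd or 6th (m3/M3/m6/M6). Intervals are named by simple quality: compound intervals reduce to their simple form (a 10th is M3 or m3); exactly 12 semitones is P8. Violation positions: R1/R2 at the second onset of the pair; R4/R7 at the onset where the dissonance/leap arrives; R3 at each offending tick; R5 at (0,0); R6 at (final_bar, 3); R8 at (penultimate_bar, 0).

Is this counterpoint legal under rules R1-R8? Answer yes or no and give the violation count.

No (9 violations)

bar 0: v0=D3 v1=D4 (P8)
bar 1: v0=E3 v1=E4 (P8)
bar 2: v0=F3 v1=D4 (M6)
bar 3: v0=G3 v1=D4 (P5)
bar 4: v0=F3 v1=D4 (M6)
bar 5: v0=D3 v1=F3 (m3)
bar 6: v0=F3 v1=F4 (P8)
bar 7: v0=G3 v1=F5 (m7)
bar 8: v0=F3 v1=G4 (M2)
bar 9: v0=E3 v1=C4 (m6)
bar 10: v0=D3 v1=D4 (P8)
  R2 @ bar1.0: D3/A3 P5 -> E3/E4 P8 similar
  R1 @ bar3.0: F3/C4 P5 -> G3/D4 P5 similar
  R4 @ bar4.2: F3/B4 TT untreated
  R7 @ bar5.0: B4->F3 leap 18st
  R1 @ bar6.0: D3/D4 P8 -> F3/F4 P8 similar
  R4 @ bar7.0: G3/F5 m7 untreated
  R7 @ bar7.0: D4->F5 leap 15st
  R7 @ bar7.2: F5->E4 leap 13st
  R4 @ bar8.0: F3/G4 M2 untreated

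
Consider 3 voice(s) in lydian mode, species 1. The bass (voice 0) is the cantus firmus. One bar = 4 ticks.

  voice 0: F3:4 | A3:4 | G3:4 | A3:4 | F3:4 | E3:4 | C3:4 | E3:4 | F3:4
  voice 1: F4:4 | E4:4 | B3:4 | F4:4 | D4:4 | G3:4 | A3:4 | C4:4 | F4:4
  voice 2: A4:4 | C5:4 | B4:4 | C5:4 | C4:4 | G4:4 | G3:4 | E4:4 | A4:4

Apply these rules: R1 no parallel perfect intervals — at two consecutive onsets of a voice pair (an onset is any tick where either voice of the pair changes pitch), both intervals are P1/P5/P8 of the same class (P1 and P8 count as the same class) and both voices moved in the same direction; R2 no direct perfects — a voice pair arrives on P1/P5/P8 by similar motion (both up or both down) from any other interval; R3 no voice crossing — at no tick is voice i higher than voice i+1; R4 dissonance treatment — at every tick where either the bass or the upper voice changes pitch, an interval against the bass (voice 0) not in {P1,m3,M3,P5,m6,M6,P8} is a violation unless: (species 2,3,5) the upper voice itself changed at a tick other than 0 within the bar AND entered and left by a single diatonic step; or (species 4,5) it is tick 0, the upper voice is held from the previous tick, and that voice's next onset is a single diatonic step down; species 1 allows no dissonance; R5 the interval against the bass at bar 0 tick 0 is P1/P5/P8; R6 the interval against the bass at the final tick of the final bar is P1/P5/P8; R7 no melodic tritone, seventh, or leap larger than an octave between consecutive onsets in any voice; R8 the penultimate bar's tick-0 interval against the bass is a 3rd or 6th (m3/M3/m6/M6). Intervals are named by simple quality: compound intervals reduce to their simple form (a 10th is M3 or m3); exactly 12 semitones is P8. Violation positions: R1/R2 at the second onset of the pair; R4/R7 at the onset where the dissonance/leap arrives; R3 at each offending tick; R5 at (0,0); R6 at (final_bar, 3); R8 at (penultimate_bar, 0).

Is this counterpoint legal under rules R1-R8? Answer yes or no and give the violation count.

No (18 violations)

bar 0: v0=F3 v1=F4 v2=A4 (M3)
bar 1: v0=A3 v1=E4 v2=C5 (m3)
bar 2: v0=G3 v1=B3 v2=B4 (M3)
bar 3: v0=A3 v1=F4 v2=C5 (m3)
bar 4: v0=F3 v1=D4 v2=C4 (P5)
bar 5: v0=E3 v1=G3 v2=G4 (m3)
bar 6: v0=C3 v1=A3 v2=G3 (P5)
bar 7: v0=E3 v1=C4 v2=E4 (P8)
bar 8: v0=F3 v1=F4 v2=A4 (M3)
  R5 @ bar0.0: opens on M3
  R2 @ bar2.0: E4/C5 m6 -> B3/B4 P8 similar
  R2 @ bar3.0: B3/B4 P8 -> F4/C5 P5 similar
  R7 @ bar3.0: B3->F4 leap 6st
  R2 @ bar4.0: A3/C5 m3 -> F3/C4 P5 similar
  R3 @ bar4.0: D4 above C4
  R3 @ bar4.1: D4 above C4
  R3 @ bar4.2: D4 above C4
  R3 @ bar4.3: D4 above C4
  R2 @ bar6.0: E3/G4 m3 -> C3/G3 P5 similar
  R3 @ bar6.0: A3 above G3
  R3 @ bar6.1: A3 above G3
  R3 @ bar6.2: A3 above G3
  R3 @ bar6.3: A3 above G3
  R2 @ bar7.0: C3/G3 P5 -> E3/E4 P8 similar
  R8 @ bar7.0: penult P8 not 3rd/6th
  R2 @ bar8.0: E3/C4 m6 -> F3/F4 P8 similar
  R6 @ bar8.3: closes on M3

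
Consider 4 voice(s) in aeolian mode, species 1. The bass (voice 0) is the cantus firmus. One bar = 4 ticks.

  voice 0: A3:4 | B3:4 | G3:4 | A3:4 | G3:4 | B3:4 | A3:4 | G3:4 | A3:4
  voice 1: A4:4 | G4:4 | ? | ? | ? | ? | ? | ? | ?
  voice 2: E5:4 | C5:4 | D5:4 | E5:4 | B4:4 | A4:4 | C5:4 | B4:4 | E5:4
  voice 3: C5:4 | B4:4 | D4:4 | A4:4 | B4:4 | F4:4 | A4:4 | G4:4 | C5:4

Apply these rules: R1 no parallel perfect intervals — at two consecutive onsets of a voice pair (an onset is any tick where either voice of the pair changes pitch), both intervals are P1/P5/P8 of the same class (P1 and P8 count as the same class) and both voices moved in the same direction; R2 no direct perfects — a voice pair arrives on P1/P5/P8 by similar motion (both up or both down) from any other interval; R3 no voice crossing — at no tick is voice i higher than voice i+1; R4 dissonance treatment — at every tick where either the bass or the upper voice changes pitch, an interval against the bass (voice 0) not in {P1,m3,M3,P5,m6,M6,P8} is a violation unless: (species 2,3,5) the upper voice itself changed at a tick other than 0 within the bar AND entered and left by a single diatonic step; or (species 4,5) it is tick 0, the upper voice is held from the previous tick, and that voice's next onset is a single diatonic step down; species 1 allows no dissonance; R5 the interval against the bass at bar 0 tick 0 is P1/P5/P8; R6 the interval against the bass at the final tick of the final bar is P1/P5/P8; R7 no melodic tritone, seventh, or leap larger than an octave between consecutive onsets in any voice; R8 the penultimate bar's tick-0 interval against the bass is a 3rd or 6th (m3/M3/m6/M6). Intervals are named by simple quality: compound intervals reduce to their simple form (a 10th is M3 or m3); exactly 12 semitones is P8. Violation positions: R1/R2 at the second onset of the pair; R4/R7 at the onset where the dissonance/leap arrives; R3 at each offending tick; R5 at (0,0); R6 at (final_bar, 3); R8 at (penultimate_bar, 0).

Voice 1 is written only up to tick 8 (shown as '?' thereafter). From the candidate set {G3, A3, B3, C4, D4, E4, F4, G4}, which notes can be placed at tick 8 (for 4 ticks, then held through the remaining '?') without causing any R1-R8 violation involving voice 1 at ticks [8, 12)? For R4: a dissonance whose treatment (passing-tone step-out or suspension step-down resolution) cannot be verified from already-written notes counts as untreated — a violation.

G3: violates R2
A3: violates R4,R7
B3: legal
C4: violates R4
D4: violates R2
E4: legal
F4: violates R4
G4: legal

{B3, E4, G4}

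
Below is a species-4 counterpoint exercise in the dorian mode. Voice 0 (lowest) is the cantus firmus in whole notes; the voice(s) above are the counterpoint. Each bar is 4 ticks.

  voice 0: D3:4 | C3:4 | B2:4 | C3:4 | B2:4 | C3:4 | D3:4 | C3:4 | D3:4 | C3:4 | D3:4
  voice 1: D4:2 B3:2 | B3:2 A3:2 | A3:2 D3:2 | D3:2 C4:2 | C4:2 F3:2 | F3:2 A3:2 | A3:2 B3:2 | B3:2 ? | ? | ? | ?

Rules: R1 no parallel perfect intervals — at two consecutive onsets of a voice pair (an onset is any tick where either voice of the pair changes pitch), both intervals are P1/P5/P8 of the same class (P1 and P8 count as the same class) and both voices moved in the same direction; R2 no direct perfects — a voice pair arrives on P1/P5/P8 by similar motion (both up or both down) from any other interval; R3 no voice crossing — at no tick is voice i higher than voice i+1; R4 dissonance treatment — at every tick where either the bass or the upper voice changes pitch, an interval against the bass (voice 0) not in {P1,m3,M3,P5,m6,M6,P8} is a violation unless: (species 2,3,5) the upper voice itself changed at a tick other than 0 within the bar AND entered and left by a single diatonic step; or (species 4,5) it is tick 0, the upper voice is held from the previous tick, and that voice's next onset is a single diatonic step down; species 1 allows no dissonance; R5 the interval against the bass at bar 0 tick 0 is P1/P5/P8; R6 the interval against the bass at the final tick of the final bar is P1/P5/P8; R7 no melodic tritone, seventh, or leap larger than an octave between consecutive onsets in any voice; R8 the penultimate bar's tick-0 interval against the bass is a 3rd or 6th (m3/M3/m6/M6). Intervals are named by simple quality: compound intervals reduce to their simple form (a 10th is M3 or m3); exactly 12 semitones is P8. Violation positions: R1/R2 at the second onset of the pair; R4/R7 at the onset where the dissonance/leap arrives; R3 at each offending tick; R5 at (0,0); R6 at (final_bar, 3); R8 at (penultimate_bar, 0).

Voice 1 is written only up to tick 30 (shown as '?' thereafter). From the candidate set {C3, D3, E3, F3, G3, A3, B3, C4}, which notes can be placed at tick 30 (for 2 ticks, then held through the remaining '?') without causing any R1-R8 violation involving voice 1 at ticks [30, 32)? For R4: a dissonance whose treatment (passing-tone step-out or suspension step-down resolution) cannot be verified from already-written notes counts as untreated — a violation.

{A3, B3, C4, E3, G3}

C3: violates R7
D3: violates R4
E3: legal
F3: violates R4,R7
G3: legal
A3: legal
B3: legal
C4: legal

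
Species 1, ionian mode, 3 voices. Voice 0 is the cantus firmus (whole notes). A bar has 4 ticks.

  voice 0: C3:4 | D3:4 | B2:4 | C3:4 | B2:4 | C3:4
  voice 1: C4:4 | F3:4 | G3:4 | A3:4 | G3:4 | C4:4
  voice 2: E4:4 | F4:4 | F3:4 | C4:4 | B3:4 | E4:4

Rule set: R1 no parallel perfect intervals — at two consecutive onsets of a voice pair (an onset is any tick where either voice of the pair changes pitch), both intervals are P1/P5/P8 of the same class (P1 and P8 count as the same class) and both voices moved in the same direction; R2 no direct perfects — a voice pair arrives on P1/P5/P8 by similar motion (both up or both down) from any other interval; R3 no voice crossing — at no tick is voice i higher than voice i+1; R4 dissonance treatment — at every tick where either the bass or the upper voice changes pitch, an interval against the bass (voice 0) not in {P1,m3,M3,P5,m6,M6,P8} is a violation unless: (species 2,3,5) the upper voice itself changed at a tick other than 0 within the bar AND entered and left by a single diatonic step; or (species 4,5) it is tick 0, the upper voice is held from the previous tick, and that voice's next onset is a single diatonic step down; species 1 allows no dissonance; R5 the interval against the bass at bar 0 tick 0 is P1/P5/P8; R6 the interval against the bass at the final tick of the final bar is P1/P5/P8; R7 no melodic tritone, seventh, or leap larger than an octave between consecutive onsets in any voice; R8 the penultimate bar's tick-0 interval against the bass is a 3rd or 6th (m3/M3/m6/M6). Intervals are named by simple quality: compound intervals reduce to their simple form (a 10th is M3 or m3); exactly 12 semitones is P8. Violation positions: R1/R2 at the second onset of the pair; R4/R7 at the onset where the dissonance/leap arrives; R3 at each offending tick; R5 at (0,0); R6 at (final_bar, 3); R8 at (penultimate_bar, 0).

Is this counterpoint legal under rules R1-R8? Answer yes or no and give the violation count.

No (11 violations)

bar 0: v0=C3 v1=C4 v2=E4 (M3)
bar 1: v0=D3 v1=F3 v2=F4 (m3)
bar 2: v0=B2 v1=G3 v2=F3 (TT)
bar 3: v0=C3 v1=A3 v2=C4 (P8)
bar 4: v0=B2 v1=G3 v2=B3 (P8)
bar 5: v0=C3 v1=C4 v2=E4 (M3)
  R5 @ bar0.0: opens on M3
  R3 @ bar2.0: G3 above F3
  R4 @ bar2.0: B2/F3 TT untreated
  R3 @ bar2.1: G3 above F3
  R3 @ bar2.2: G3 above F3
  R3 @ bar2.3: G3 above F3
  R2 @ bar3.0: B2/F3 TT -> C3/C4 P8 similar
  R1 @ bar4.0: C3/C4 P8 -> B2/B3 P8 similar
  R8 @ bar4.0: penult P8 not 3rd/6th
  R2 @ bar5.0: B2/G3 m6 -> C3/C4 P8 similar
  R6 @ bar5.3: closes on M3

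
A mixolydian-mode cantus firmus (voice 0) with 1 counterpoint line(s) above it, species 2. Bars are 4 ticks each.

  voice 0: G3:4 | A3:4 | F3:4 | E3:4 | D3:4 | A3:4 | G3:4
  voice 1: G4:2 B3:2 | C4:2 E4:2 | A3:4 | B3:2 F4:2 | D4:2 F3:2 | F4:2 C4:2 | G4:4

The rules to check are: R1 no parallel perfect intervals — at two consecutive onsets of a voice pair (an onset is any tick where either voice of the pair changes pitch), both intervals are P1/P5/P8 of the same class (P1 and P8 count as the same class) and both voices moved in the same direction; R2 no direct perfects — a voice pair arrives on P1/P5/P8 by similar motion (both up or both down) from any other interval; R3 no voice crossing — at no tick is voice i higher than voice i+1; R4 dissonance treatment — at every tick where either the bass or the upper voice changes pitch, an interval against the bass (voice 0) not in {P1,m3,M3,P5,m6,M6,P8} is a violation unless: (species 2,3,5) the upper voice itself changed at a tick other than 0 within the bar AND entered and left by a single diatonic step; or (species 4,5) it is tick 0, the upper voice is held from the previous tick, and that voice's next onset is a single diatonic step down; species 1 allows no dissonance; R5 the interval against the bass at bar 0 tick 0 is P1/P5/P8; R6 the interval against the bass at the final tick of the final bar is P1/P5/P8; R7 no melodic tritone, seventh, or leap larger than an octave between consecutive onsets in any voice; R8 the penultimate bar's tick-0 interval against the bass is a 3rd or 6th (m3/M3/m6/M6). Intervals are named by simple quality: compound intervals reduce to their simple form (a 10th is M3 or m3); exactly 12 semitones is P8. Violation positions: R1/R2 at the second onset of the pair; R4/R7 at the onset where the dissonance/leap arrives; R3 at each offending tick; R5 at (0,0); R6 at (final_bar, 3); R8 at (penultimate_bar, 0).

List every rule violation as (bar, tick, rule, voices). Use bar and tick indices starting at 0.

(3, 2, R4, (0, 1))
(3, 2, R7, (1,))
(4, 0, R2, (0, 1))

bar 0: v0=G3 v1=G4 downbeat P8
bar 1: v0=A3 v1=C4 downbeat m3
bar 2: v0=F3 v1=A3 downbeat M3
bar 3: v0=E3 v1=B3 downbeat P5
bar 4: v0=D3 v1=D4 downbeat P8
bar 5: v0=A3 v1=F4 downbeat m6
bar 6: v0=G3 v1=G4 downbeat P8
  -> R4 @ bar 3 tick 2 v(0, 1): E3/F4 m2 untreated
  -> R7 @ bar 3 tick 2 v(1,): B3->F4 leap 6st
  -> R2 @ bar 4 tick 0 v(0, 1): E3/F4 m2 -> D3/D4 P8 similar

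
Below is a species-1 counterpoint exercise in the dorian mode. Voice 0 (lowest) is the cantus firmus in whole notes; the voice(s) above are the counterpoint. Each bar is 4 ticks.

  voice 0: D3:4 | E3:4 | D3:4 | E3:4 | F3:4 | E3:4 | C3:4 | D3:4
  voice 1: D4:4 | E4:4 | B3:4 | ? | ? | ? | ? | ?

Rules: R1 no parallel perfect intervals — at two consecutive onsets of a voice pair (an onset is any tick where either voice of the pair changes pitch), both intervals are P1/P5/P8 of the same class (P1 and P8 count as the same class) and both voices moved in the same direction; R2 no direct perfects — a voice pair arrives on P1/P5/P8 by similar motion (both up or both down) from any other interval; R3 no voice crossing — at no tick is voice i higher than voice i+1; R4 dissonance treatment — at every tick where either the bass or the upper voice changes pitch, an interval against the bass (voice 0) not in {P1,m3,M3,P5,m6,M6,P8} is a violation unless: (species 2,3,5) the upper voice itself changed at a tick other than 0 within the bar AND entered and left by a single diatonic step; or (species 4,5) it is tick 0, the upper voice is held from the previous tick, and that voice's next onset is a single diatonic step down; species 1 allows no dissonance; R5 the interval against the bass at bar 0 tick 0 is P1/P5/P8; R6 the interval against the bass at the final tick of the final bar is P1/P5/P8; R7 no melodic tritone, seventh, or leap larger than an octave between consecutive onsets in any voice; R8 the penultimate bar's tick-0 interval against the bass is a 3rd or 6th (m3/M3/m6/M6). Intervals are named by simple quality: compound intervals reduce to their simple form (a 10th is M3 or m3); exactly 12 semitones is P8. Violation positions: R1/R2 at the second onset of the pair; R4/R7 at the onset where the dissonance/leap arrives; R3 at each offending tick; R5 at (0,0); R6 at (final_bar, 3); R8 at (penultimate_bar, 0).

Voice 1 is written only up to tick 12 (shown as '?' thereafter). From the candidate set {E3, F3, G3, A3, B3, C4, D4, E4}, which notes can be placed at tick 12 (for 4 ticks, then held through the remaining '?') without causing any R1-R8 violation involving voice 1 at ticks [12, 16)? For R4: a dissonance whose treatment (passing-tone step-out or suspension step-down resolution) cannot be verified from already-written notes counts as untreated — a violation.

E3: legal
F3: violates R4,R7
G3: legal
A3: violates R4
B3: legal
C4: legal
D4: violates R4
E4: violates R2

{B3, C4, E3, G3}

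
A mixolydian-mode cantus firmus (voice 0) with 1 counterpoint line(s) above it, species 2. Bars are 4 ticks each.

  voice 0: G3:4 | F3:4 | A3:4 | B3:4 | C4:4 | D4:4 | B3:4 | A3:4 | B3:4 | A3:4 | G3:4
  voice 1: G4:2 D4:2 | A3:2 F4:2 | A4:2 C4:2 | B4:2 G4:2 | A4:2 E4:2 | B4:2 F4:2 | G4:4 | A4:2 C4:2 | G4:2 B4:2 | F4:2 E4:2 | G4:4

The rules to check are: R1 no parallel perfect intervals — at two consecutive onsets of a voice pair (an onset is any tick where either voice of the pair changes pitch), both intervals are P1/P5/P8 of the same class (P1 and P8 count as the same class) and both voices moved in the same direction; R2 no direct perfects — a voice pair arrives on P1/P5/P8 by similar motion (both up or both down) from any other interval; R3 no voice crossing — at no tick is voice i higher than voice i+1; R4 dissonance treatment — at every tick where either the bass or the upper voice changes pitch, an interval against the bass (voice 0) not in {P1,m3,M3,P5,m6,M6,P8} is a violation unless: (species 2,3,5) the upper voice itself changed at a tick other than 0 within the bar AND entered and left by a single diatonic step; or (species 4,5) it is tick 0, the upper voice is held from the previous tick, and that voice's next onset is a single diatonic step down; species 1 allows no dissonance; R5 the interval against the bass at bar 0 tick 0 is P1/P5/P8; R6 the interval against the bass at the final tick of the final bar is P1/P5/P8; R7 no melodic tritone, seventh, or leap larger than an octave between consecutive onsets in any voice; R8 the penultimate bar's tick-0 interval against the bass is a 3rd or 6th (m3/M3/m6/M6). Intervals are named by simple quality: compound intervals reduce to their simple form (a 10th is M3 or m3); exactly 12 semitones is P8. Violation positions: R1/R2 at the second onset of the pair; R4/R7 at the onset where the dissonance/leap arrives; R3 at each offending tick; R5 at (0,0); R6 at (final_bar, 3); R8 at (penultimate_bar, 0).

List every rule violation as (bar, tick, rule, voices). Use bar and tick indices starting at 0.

(2, 0, R1, (0, 1))
(3, 0, R2, (0, 1))
(3, 0, R7, (1,))
(5, 2, R7, (1,))
(9, 0, R7, (1,))

bar 0: v0=G3 v1=G4 downbeat P8
bar 1: v0=F3 v1=A3 downbeat M3
bar 2: v0=A3 v1=A4 downbeat P8
bar 3: v0=B3 v1=B4 downbeat P8
bar 4: v0=C4 v1=A4 downbeat M6
bar 5: v0=D4 v1=B4 downbeat M6
bar 6: v0=B3 v1=G4 downbeat m6
bar 7: v0=A3 v1=A4 downbeat P8
bar 8: v0=B3 v1=G4 downbeat m6
bar 9: v0=A3 v1=F4 downbeat m6
bar 10: v0=G3 v1=G4 downbeat P8
  -> R1 @ bar 2 tick 0 v(0, 1): F3/F4 P8 -> A3/A4 P8 similar
  -> R2 @ bar 3 tick 0 v(0, 1): A3/C4 m3 -> B3/B4 P8 similar
  -> R7 @ bar 3 tick 0 v(1,): C4->B4 leap 11st
  -> R7 @ bar 5 tick 2 v(1,): B4->F4 leap 6st
  -> R7 @ bar 9 tick 0 v(1,): B4->F4 leap 6st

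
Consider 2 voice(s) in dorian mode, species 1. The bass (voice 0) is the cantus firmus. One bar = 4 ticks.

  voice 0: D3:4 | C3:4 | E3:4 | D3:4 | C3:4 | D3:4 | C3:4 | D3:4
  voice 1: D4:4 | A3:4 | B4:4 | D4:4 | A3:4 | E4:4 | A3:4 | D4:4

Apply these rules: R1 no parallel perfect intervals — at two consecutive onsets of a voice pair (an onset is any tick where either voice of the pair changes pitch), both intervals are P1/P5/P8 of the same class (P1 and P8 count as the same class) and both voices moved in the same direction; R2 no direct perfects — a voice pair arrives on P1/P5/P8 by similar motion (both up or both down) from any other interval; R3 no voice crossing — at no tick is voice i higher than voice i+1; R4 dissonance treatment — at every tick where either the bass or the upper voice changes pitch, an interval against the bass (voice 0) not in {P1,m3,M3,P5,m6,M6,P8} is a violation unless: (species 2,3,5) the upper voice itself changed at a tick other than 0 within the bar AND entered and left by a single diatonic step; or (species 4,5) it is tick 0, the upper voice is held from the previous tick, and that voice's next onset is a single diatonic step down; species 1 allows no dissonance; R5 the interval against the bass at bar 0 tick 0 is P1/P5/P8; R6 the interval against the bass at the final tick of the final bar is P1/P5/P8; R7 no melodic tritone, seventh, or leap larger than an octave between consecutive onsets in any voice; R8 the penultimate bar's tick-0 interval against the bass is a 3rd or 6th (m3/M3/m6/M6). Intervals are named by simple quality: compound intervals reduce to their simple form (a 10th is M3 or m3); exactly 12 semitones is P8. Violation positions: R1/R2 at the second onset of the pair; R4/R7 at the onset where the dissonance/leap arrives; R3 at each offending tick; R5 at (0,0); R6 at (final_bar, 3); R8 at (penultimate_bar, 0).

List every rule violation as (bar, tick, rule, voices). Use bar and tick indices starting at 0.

(2, 0, R2, (0, 1))
(2, 0, R7, (1,))
(3, 0, R2, (0, 1))
(5, 0, R4, (0, 1))
(7, 0, R2, (0, 1))

bar 0: v0=D3 v1=D4 downbeat P8
bar 1: v0=C3 v1=A3 downbeat M6
bar 2: v0=E3 v1=B4 downbeat P5
bar 3: v0=D3 v1=D4 downbeat P8
bar 4: v0=C3 v1=A3 downbeat M6
bar 5: v0=D3 v1=E4 downbeat M2
bar 6: v0=C3 v1=A3 downbeat M6
bar 7: v0=D3 v1=D4 downbeat P8
  -> R2 @ bar 2 tick 0 v(0, 1): C3/A3 M6 -> E3/B4 P5 similar
  -> R7 @ bar 2 tick 0 v(1,): A3->B4 leap 14st
  -> R2 @ bar 3 tick 0 v(0, 1): E3/B4 P5 -> D3/D4 P8 similar
  -> R4 @ bar 5 tick 0 v(0, 1): D3/E4 M2 untreated
  -> R2 @ bar 7 tick 0 v(0, 1): C3/A3 M6 -> D3/D4 P8 similar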